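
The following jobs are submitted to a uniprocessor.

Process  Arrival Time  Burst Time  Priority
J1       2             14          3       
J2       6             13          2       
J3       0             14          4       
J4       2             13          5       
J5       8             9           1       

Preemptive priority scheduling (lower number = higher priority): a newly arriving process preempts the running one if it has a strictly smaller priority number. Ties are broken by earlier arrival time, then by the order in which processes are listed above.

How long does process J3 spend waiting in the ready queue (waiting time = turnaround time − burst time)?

36

Schedule: | J3 0-2 | J1 2-6 | J2 6-8 | J5 8-17 | J2 17-28 | J1 28-38 | J3 38-50 | J4 50-63 |
Completion: J1=38  J2=28  J3=50  J4=63  J5=17
Turnaround (C−A): J1=36  J2=22  J3=50  J4=61  J5=9
Waiting(J3) = turnaround − burst = 50 − 14 = 36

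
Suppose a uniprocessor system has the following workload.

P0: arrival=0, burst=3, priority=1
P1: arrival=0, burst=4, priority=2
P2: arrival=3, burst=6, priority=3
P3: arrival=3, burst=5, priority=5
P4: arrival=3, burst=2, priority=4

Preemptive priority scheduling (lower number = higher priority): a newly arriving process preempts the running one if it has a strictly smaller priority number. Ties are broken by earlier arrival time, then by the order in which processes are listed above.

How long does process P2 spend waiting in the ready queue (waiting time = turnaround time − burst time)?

4

Timeline: | P0 0-3 | P1 3-7 | P2 7-13 | P4 13-15 | P3 15-20 |
Completion: P0=3  P1=7  P2=13  P3=20  P4=15
Turnaround (C−A): P0=3  P1=7  P2=10  P3=17  P4=12
Waiting(P2) = turnaround − burst = 10 − 6 = 4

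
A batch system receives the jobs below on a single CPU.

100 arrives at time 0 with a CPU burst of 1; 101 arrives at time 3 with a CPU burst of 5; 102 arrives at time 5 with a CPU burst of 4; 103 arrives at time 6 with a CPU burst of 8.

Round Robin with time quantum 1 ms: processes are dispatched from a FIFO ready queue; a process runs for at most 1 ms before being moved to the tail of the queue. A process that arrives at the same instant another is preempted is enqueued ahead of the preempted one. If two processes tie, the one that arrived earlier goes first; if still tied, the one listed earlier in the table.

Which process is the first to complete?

Gantt: | 100 0-1 | idle 1-3 | 101 3-5 | 102 5-6 | 101 6-7 | 103 7-8 | 102 8-9 | 101 9-10 | 103 10-11 | 102 11-12 | 101 12-13 | 103 13-14 | 102 14-15 | 103 15-20 |
Completion: 100=1  101=13  102=15  103=20
Turnaround (C−A): 100=1  101=10  102=10  103=14
Finish order: 100 → 101 → 102 → 103

100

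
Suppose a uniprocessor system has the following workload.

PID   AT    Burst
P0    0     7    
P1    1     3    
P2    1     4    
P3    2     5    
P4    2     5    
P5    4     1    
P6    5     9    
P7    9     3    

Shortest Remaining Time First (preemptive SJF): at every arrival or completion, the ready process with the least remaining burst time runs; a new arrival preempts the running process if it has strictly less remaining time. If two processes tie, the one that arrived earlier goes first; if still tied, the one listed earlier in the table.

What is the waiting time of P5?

Timeline: | P0 0-1 | P1 1-4 | P5 4-5 | P2 5-9 | P7 9-12 | P3 12-17 | P4 17-22 | P0 22-28 | P6 28-37 |
Completion: P0=28  P1=4  P2=9  P3=17  P4=22  P5=5  P6=37  P7=12
Turnaround (C−A): P0=28  P1=3  P2=8  P3=15  P4=20  P5=1  P6=32  P7=3
Waiting(P5) = turnaround − burst = 1 − 1 = 0

0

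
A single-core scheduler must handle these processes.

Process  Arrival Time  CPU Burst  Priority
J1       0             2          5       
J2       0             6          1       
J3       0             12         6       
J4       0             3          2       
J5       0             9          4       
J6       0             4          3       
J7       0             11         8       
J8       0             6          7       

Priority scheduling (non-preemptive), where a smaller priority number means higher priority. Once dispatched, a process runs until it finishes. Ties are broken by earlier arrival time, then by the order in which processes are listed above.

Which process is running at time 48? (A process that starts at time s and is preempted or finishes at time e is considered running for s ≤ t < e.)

J7

Gantt: | J2 0-6 | J4 6-9 | J6 9-13 | J5 13-22 | J1 22-24 | J3 24-36 | J8 36-42 | J7 42-53 |
Completion: J1=24  J2=6  J3=36  J4=9  J5=22  J6=13  J7=53  J8=42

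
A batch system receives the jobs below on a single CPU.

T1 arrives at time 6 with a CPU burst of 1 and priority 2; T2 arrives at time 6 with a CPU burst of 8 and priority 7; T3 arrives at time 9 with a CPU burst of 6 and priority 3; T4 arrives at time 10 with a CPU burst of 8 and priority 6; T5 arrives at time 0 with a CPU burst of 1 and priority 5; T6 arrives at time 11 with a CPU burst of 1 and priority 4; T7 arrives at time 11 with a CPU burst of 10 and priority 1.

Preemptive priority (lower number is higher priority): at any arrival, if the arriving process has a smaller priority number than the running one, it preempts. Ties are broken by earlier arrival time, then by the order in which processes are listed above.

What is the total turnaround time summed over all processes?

101

Gantt: | T5 0-1 | idle 1-6 | T1 6-7 | T2 7-9 | T3 9-11 | T7 11-21 | T3 21-25 | T6 25-26 | T4 26-34 | T2 34-40 |
Completion: T1=7  T2=40  T3=25  T4=34  T5=1  T6=26  T7=21
Turnaround (C−A): T1=1  T2=34  T3=16  T4=24  T5=1  T6=15  T7=10
Turnaround = completion − arrival: T1=1, T2=34, T3=16, T4=24, T5=1, T6=15, T7=10
Total turnaround = 1 + 34 + 16 + 24 + 1 + 15 + 10 = 101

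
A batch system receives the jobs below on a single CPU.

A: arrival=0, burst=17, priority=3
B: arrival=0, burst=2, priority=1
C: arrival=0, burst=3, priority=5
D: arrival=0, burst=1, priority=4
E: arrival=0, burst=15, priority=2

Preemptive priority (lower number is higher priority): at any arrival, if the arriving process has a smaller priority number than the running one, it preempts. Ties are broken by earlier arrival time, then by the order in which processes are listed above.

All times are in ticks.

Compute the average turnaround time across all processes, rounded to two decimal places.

25.20

Schedule: | B 0-2 | E 2-17 | A 17-34 | D 34-35 | C 35-38 |
Completion: A=34  B=2  C=38  D=35  E=17
Turnaround times: A=34, B=2, C=38, D=35, E=17
Average turnaround = (34+2+38+35+17) / 5 = 126/5 = 25.20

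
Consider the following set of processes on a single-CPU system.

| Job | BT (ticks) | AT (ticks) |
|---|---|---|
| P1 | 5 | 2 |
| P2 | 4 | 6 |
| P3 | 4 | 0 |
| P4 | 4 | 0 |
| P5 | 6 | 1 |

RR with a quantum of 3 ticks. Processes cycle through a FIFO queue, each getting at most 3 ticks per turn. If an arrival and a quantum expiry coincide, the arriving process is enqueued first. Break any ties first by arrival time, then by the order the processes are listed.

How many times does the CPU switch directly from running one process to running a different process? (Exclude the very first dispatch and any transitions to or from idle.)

9

Gantt: | P3 0-3 | P4 3-6 | P5 6-9 | P1 9-12 | P3 12-13 | P2 13-16 | P4 16-17 | P5 17-20 | P1 20-22 | P2 22-23 |
Completion: P1=22  P2=23  P3=13  P4=17  P5=20
Turnaround (C−A): P1=20  P2=17  P3=13  P4=17  P5=19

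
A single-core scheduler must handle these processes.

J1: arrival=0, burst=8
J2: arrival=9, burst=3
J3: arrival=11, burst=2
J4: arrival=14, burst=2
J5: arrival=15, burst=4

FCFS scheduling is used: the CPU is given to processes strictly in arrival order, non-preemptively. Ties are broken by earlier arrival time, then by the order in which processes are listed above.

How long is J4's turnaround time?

Gantt: | J1 0-8 | idle 8-9 | J2 9-12 | J3 12-14 | J4 14-16 | J5 16-20 |
Completion: J1=8  J2=12  J3=14  J4=16  J5=20
Turnaround (C−A): J1=8  J2=3  J3=3  J4=2  J5=5
Turnaround(J4) = completion − arrival = 16 − 14 = 2

2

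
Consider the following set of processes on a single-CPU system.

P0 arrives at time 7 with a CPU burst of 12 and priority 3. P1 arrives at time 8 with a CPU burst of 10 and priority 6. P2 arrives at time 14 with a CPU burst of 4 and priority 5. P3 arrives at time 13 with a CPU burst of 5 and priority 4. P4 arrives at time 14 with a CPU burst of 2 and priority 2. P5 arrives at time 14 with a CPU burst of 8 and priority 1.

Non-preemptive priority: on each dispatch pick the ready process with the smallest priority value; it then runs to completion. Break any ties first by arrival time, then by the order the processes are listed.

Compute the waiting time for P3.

16

Gantt: | idle 0-7 | P0 7-19 | P5 19-27 | P4 27-29 | P3 29-34 | P2 34-38 | P1 38-48 |
Completion: P0=19  P1=48  P2=38  P3=34  P4=29  P5=27
Turnaround (C−A): P0=12  P1=40  P2=24  P3=21  P4=15  P5=13
Waiting(P3) = turnaround − burst = 21 − 5 = 16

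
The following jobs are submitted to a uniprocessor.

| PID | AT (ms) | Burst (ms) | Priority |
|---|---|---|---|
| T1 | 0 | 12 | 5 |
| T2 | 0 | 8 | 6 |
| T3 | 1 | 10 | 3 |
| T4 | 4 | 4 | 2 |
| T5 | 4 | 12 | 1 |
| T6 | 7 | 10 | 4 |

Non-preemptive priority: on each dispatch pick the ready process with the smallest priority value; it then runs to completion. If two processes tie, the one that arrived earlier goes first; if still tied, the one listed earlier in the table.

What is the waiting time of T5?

8

Gantt: | T1 0-12 | T5 12-24 | T4 24-28 | T3 28-38 | T6 38-48 | T2 48-56 |
Completion: T1=12  T2=56  T3=38  T4=28  T5=24  T6=48
Waiting(T5) = turnaround − burst = 20 − 12 = 8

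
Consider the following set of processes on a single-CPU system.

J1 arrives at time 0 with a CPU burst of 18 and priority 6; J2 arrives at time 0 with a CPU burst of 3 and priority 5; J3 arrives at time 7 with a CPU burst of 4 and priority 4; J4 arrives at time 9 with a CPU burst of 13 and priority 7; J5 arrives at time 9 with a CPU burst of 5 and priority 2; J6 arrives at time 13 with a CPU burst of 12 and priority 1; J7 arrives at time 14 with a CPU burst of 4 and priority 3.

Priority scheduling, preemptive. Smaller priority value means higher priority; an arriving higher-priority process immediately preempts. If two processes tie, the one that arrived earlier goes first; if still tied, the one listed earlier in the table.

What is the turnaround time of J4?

50

Timeline: | J2 0-3 | J1 3-7 | J3 7-9 | J5 9-13 | J6 13-25 | J5 25-26 | J7 26-30 | J3 30-32 | J1 32-46 | J4 46-59 |
Completion: J1=46  J2=3  J3=32  J4=59  J5=26  J6=25  J7=30
Turnaround (C−A): J1=46  J2=3  J3=25  J4=50  J5=17  J6=12  J7=16
Turnaround(J4) = completion − arrival = 59 − 9 = 50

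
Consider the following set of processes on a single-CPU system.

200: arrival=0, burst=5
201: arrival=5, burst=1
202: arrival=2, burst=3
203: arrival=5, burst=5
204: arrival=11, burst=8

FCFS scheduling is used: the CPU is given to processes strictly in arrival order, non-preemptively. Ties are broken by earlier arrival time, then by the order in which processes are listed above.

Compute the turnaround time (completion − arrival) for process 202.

Timeline: | 200 0-5 | 202 5-8 | 201 8-9 | 203 9-14 | 204 14-22 |
Completion: 200=5  201=9  202=8  203=14  204=22
Turnaround (C−A): 200=5  201=4  202=6  203=9  204=11
Turnaround(202) = completion − arrival = 8 − 2 = 6

6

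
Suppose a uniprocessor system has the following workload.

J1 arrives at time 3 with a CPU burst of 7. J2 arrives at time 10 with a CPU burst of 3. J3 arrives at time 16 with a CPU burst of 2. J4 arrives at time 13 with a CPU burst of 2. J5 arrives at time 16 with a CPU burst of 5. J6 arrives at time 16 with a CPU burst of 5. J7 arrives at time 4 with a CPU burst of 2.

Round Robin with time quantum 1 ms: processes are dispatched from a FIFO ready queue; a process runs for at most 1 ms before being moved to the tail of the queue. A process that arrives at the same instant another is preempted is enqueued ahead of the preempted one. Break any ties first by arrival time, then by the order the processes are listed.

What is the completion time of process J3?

21

Timeline: | idle 0-3 | J1 3-4 | J7 4-5 | J1 5-6 | J7 6-7 | J1 7-10 | J2 10-11 | J1 11-12 | J2 12-13 | J1 13-14 | J4 14-15 | J2 15-16 | J4 16-17 | J3 17-18 | J5 18-19 | J6 19-20 | J3 20-21 | J5 21-22 | J6 22-23 | J5 23-24 | J6 24-25 | J5 25-26 | J6 26-27 | J5 27-28 | J6 28-29 |
Completion: J1=14  J2=16  J3=21  J4=17  J5=28  J6=29  J7=7
Turnaround (C−A): J1=11  J2=6  J3=5  J4=4  J5=12  J6=13  J7=3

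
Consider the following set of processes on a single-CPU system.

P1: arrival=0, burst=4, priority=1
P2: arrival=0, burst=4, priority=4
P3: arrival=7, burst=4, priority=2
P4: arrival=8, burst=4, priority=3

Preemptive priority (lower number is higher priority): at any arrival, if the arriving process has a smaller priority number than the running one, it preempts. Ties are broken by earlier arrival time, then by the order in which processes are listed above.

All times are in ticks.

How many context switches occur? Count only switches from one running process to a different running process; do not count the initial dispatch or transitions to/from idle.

Timeline: | P1 0-4 | P2 4-7 | P3 7-11 | P4 11-15 | P2 15-16 |
Completion: P1=4  P2=16  P3=11  P4=15
Turnaround (C−A): P1=4  P2=16  P3=4  P4=7

4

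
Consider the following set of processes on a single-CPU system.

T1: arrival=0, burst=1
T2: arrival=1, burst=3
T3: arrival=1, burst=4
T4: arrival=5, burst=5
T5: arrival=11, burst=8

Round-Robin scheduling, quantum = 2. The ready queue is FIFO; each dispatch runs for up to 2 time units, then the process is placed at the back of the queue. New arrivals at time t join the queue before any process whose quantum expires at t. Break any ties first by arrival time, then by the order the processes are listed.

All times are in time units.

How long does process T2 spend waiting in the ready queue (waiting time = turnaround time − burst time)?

2

Schedule: | T1 0-1 | T2 1-3 | T3 3-5 | T2 5-6 | T4 6-8 | T3 8-10 | T4 10-12 | T5 12-14 | T4 14-15 | T5 15-21 |
Completion: T1=1  T2=6  T3=10  T4=15  T5=21
Waiting(T2) = turnaround − burst = 5 − 3 = 2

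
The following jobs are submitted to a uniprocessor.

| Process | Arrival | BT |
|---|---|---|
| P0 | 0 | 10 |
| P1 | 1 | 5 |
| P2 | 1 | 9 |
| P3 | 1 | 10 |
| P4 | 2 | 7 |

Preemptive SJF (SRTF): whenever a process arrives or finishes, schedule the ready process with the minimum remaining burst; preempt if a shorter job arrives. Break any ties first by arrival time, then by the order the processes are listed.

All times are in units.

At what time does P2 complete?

31

Schedule: | P0 0-1 | P1 1-6 | P4 6-13 | P0 13-22 | P2 22-31 | P3 31-41 |
Completion: P0=22  P1=6  P2=31  P3=41  P4=13
Turnaround (C−A): P0=22  P1=5  P2=30  P3=40  P4=11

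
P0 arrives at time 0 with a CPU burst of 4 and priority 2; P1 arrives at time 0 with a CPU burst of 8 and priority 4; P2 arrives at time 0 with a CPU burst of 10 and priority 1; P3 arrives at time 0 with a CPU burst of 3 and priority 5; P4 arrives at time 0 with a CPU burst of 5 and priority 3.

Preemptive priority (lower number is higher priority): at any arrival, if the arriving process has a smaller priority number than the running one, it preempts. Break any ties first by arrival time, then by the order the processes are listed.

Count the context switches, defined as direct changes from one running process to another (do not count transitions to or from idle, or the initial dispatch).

4

Timeline: | P2 0-10 | P0 10-14 | P4 14-19 | P1 19-27 | P3 27-30 |
Completion: P0=14  P1=27  P2=10  P3=30  P4=19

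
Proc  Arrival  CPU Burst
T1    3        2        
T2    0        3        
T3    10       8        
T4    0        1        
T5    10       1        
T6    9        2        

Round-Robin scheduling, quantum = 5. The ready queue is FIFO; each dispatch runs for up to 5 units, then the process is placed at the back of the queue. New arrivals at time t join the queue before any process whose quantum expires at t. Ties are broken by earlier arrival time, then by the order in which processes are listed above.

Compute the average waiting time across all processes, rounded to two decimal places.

Schedule: | T2 0-3 | T4 3-4 | T1 4-6 | idle 6-9 | T6 9-11 | T3 11-16 | T5 16-17 | T3 17-20 |
Completion: T1=6  T2=3  T3=20  T4=4  T5=17  T6=11
Turnaround (C−A): T1=3  T2=3  T3=10  T4=4  T5=7  T6=2
Waiting times: T1=1, T2=0, T3=2, T4=3, T5=6, T6=0
Average waiting = (1+0+2+3+6+0) / 6 = 12/6 = 2.00

2.00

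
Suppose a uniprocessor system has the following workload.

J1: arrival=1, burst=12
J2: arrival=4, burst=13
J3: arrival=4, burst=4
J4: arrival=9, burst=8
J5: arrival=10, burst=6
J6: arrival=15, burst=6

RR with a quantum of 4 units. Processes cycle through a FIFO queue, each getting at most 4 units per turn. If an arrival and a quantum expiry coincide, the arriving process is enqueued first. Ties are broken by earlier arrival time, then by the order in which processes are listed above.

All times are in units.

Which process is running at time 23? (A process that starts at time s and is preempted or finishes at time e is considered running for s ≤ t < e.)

J2

Schedule: | idle 0-1 | J1 1-5 | J2 5-9 | J3 9-13 | J1 13-17 | J4 17-21 | J2 21-25 | J5 25-29 | J6 29-33 | J1 33-37 | J4 37-41 | J2 41-45 | J5 45-47 | J6 47-49 | J2 49-50 |
Completion: J1=37  J2=50  J3=13  J4=41  J5=47  J6=49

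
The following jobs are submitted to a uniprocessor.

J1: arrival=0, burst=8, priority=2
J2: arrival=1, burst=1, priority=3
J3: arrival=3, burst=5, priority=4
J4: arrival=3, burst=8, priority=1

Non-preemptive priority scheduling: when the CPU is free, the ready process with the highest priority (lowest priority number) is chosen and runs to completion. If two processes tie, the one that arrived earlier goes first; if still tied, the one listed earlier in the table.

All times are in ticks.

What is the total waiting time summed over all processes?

34

Schedule: | J1 0-8 | J4 8-16 | J2 16-17 | J3 17-22 |
Completion: J1=8  J2=17  J3=22  J4=16
Turnaround (C−A): J1=8  J2=16  J3=19  J4=13
Waiting = turnaround − burst: J1=0, J2=15, J3=14, J4=5
Total waiting = 0 + 15 + 14 + 5 = 34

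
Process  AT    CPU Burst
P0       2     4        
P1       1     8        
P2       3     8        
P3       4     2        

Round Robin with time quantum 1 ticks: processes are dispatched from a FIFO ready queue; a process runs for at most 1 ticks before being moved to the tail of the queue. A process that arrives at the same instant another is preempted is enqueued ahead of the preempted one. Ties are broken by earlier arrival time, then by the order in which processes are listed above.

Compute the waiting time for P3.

5

Schedule: | idle 0-1 | P1 1-2 | P0 2-3 | P1 3-4 | P2 4-5 | P0 5-6 | P3 6-7 | P1 7-8 | P2 8-9 | P0 9-10 | P3 10-11 | P1 11-12 | P2 12-13 | P0 13-14 | P1 14-15 | P2 15-16 | P1 16-17 | P2 17-18 | P1 18-19 | P2 19-20 | P1 20-21 | P2 21-23 |
Completion: P0=14  P1=21  P2=23  P3=11
Waiting(P3) = turnaround − burst = 7 − 2 = 5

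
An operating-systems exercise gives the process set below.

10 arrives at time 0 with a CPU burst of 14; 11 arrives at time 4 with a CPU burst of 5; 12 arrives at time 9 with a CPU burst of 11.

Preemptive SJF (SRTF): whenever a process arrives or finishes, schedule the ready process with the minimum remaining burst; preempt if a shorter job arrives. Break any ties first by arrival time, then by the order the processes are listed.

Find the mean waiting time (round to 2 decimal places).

5.00

Timeline: | 10 0-4 | 11 4-9 | 10 9-19 | 12 19-30 |
Completion: 10=19  11=9  12=30
Turnaround (C−A): 10=19  11=5  12=21
Waiting times: 10=5, 11=0, 12=10
Average waiting = (5+0+10) / 3 = 15/3 = 5.00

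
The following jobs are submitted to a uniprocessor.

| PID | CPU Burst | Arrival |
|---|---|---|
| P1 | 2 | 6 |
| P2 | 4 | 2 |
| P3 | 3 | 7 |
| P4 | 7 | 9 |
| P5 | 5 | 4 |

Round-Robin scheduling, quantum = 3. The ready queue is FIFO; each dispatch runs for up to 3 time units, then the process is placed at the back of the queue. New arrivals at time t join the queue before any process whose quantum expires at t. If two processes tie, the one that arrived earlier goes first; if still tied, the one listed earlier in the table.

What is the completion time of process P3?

14

Schedule: | idle 0-2 | P2 2-5 | P5 5-8 | P2 8-9 | P1 9-11 | P3 11-14 | P5 14-16 | P4 16-23 |
Completion: P1=11  P2=9  P3=14  P4=23  P5=16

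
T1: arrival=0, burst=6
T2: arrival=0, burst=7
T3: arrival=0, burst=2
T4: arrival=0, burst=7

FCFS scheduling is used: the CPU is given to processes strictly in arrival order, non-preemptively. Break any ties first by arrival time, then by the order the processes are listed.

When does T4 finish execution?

Timeline: | T1 0-6 | T2 6-13 | T3 13-15 | T4 15-22 |
Completion: T1=6  T2=13  T3=15  T4=22

22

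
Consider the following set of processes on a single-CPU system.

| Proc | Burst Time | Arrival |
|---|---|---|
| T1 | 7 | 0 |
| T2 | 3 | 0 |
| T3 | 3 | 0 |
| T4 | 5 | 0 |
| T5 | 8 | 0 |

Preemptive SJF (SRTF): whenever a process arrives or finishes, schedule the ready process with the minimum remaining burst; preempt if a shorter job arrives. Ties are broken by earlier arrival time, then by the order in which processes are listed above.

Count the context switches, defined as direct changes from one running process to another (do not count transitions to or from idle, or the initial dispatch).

4

Schedule: | T2 0-3 | T3 3-6 | T4 6-11 | T1 11-18 | T5 18-26 |
Completion: T1=18  T2=3  T3=6  T4=11  T5=26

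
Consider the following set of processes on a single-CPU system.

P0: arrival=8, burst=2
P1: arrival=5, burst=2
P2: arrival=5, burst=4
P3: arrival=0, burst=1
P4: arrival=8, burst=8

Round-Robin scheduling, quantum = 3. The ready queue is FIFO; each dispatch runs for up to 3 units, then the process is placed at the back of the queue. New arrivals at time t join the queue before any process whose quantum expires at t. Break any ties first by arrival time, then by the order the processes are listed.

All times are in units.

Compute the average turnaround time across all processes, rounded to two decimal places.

6.20

Schedule: | P3 0-1 | idle 1-5 | P1 5-7 | P2 7-10 | P0 10-12 | P4 12-15 | P2 15-16 | P4 16-21 |
Completion: P0=12  P1=7  P2=16  P3=1  P4=21
Turnaround (C−A): P0=4  P1=2  P2=11  P3=1  P4=13
Turnaround times: P0=4, P1=2, P2=11, P3=1, P4=13
Average turnaround = (4+2+11+1+13) / 5 = 31/5 = 6.20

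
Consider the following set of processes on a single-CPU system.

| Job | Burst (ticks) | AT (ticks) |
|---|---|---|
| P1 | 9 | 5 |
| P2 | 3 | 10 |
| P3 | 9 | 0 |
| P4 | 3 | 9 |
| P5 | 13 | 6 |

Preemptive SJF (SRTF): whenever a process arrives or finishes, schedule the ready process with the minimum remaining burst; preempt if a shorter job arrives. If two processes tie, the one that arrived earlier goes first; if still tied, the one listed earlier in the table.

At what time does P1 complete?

Schedule: | P3 0-9 | P4 9-12 | P2 12-15 | P1 15-24 | P5 24-37 |
Completion: P1=24  P2=15  P3=9  P4=12  P5=37
Turnaround (C−A): P1=19  P2=5  P3=9  P4=3  P5=31

24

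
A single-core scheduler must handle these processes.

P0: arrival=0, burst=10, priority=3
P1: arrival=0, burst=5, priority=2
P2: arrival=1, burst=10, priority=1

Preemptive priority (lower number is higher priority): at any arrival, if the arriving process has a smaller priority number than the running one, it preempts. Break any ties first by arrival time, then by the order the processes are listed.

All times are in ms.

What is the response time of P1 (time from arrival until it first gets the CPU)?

0

Gantt: | P1 0-1 | P2 1-11 | P1 11-15 | P0 15-25 |
Completion: P0=25  P1=15  P2=11
Turnaround (C−A): P0=25  P1=15  P2=10
Response(P1) = first start − arrival = 0 − 0 = 0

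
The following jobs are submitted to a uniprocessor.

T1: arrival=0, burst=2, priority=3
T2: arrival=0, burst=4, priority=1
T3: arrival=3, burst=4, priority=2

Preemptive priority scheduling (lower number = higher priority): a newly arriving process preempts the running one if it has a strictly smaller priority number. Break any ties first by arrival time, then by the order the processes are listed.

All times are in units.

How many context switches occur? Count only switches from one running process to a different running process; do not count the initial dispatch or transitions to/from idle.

Gantt: | T2 0-4 | T3 4-8 | T1 8-10 |
Completion: T1=10  T2=4  T3=8

2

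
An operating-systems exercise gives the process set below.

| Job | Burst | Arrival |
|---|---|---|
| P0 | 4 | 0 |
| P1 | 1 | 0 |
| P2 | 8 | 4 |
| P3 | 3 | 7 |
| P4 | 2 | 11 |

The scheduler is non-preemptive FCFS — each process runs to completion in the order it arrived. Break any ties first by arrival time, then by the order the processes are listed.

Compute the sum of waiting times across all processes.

16

Gantt: | P0 0-4 | P1 4-5 | P2 5-13 | P3 13-16 | P4 16-18 |
Completion: P0=4  P1=5  P2=13  P3=16  P4=18
Turnaround (C−A): P0=4  P1=5  P2=9  P3=9  P4=7
Waiting = turnaround − burst: P0=0, P1=4, P2=1, P3=6, P4=5
Total waiting = 0 + 4 + 1 + 6 + 5 = 16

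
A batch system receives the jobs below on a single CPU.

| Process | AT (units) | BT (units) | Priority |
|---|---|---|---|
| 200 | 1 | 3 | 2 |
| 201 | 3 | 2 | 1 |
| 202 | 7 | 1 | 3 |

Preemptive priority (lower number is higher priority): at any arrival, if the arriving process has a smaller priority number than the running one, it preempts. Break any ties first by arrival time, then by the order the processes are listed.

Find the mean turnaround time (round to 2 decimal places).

Gantt: | idle 0-1 | 200 1-3 | 201 3-5 | 200 5-6 | idle 6-7 | 202 7-8 |
Completion: 200=6  201=5  202=8
Turnaround (C−A): 200=5  201=2  202=1
Turnaround times: 200=5, 201=2, 202=1
Average turnaround = (5+2+1) / 3 = 8/3 = 2.67

2.67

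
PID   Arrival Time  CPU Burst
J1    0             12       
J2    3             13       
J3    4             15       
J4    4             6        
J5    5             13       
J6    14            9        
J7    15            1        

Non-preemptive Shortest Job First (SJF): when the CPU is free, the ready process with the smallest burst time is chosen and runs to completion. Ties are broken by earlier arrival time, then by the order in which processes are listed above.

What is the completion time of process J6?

Gantt: | J1 0-12 | J4 12-18 | J7 18-19 | J6 19-28 | J2 28-41 | J5 41-54 | J3 54-69 |
Completion: J1=12  J2=41  J3=69  J4=18  J5=54  J6=28  J7=19
Turnaround (C−A): J1=12  J2=38  J3=65  J4=14  J5=49  J6=14  J7=4

28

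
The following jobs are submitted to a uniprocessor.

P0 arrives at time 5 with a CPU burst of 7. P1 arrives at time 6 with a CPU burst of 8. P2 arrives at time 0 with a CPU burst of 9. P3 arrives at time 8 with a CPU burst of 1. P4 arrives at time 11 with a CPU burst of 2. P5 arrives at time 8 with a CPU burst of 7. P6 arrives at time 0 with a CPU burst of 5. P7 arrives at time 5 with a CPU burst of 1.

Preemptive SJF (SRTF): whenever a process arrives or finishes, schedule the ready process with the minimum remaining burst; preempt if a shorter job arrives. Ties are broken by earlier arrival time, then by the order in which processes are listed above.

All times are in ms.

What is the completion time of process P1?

31

Gantt: | P6 0-5 | P7 5-6 | P0 6-8 | P3 8-9 | P0 9-11 | P4 11-13 | P0 13-16 | P5 16-23 | P1 23-31 | P2 31-40 |
Completion: P0=16  P1=31  P2=40  P3=9  P4=13  P5=23  P6=5  P7=6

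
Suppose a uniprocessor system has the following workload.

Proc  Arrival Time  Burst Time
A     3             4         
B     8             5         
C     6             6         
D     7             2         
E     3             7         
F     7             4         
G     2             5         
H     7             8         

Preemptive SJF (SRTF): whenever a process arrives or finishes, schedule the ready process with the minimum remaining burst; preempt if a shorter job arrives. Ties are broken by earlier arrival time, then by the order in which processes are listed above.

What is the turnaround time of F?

Schedule: | idle 0-2 | G 2-7 | D 7-9 | A 9-13 | F 13-17 | B 17-22 | C 22-28 | E 28-35 | H 35-43 |
Completion: A=13  B=22  C=28  D=9  E=35  F=17  G=7  H=43
Turnaround (C−A): A=10  B=14  C=22  D=2  E=32  F=10  G=5  H=36
Turnaround(F) = completion − arrival = 17 − 7 = 10

10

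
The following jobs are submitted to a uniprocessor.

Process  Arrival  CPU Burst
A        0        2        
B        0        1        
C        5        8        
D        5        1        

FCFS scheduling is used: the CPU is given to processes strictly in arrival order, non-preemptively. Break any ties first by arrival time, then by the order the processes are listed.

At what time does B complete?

3

Timeline: | A 0-2 | B 2-3 | idle 3-5 | C 5-13 | D 13-14 |
Completion: A=2  B=3  C=13  D=14
Turnaround (C−A): A=2  B=3  C=8  D=9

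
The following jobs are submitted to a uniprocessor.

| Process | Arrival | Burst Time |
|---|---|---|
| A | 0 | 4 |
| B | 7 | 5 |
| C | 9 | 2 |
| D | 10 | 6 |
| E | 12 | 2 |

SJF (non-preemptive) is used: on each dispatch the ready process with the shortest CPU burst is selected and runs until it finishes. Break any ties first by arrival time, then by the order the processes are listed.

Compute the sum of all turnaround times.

Timeline: | A 0-4 | idle 4-7 | B 7-12 | C 12-14 | E 14-16 | D 16-22 |
Completion: A=4  B=12  C=14  D=22  E=16
Turnaround = completion − arrival: A=4, B=5, C=5, D=12, E=4
Total turnaround = 4 + 5 + 5 + 12 + 4 = 30

30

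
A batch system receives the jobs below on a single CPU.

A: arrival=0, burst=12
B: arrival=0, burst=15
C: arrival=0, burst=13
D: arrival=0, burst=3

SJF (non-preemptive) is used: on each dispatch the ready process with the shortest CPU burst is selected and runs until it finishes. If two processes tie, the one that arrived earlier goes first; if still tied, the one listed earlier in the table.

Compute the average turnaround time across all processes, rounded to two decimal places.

22.25

Gantt: | D 0-3 | A 3-15 | C 15-28 | B 28-43 |
Completion: A=15  B=43  C=28  D=3
Turnaround (C−A): A=15  B=43  C=28  D=3
Turnaround times: A=15, B=43, C=28, D=3
Average turnaround = (15+43+28+3) / 4 = 89/4 = 22.25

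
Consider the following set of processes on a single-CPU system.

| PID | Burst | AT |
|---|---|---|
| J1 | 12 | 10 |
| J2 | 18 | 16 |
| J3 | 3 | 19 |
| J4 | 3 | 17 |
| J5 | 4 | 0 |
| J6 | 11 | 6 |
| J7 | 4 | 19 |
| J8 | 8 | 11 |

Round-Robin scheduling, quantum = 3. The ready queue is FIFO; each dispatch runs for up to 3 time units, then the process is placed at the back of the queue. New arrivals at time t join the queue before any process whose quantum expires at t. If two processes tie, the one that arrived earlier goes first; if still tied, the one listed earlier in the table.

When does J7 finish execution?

Schedule: | J5 0-4 | idle 4-6 | J6 6-12 | J1 12-15 | J8 15-18 | J6 18-21 | J1 21-24 | J2 24-27 | J4 27-30 | J8 30-33 | J3 33-36 | J7 36-39 | J6 39-41 | J1 41-44 | J2 44-47 | J8 47-49 | J7 49-50 | J1 50-53 | J2 53-65 |
Completion: J1=53  J2=65  J3=36  J4=30  J5=4  J6=41  J7=50  J8=49
Turnaround (C−A): J1=43  J2=49  J3=17  J4=13  J5=4  J6=35  J7=31  J8=38

50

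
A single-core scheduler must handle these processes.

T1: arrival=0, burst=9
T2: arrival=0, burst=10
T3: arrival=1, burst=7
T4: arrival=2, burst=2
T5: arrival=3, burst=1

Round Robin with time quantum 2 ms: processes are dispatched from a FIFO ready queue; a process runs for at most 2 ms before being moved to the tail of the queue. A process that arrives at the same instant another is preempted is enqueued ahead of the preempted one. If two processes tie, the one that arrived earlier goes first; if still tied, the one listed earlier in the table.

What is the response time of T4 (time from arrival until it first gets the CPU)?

Timeline: | T1 0-2 | T2 2-4 | T3 4-6 | T4 6-8 | T1 8-10 | T5 10-11 | T2 11-13 | T3 13-15 | T1 15-17 | T2 17-19 | T3 19-21 | T1 21-23 | T2 23-25 | T3 25-26 | T1 26-27 | T2 27-29 |
Completion: T1=27  T2=29  T3=26  T4=8  T5=11
Turnaround (C−A): T1=27  T2=29  T3=25  T4=6  T5=8
Response(T4) = first start − arrival = 6 − 2 = 4

4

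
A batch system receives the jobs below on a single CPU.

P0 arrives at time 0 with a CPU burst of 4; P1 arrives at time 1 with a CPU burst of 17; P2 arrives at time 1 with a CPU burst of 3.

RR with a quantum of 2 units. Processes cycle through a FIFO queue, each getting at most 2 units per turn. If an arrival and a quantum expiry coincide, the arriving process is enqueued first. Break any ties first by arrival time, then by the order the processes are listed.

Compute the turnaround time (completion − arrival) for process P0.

8

Gantt: | P0 0-2 | P1 2-4 | P2 4-6 | P0 6-8 | P1 8-10 | P2 10-11 | P1 11-24 |
Completion: P0=8  P1=24  P2=11
Turnaround (C−A): P0=8  P1=23  P2=10
Turnaround(P0) = completion − arrival = 8 − 0 = 8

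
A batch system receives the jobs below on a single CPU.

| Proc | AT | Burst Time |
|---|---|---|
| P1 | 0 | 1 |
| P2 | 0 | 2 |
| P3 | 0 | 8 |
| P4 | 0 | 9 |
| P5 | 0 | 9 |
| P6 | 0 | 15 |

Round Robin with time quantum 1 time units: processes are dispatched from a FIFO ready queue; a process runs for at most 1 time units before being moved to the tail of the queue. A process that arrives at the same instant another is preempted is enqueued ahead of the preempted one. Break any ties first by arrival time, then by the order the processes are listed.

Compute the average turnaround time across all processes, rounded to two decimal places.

26.17

Schedule: | P1 0-1 | P2 1-2 | P3 2-3 | P4 3-4 | P5 4-5 | P6 5-6 | P2 6-7 | P3 7-8 | P4 8-9 | P5 9-10 | P6 10-11 | P3 11-12 | P4 12-13 | P5 13-14 | P6 14-15 | P3 15-16 | P4 16-17 | P5 17-18 | P6 18-19 | P3 19-20 | P4 20-21 | P5 21-22 | P6 22-23 | P3 23-24 | P4 24-25 | P5 25-26 | P6 26-27 | P3 27-28 | P4 28-29 | P5 29-30 | P6 30-31 | P3 31-32 | P4 32-33 | P5 33-34 | P6 34-35 | P4 35-36 | P5 36-37 | P6 37-44 |
Completion: P1=1  P2=7  P3=32  P4=36  P5=37  P6=44
Turnaround times: P1=1, P2=7, P3=32, P4=36, P5=37, P6=44
Average turnaround = (1+7+32+36+37+44) / 6 = 157/6 = 26.17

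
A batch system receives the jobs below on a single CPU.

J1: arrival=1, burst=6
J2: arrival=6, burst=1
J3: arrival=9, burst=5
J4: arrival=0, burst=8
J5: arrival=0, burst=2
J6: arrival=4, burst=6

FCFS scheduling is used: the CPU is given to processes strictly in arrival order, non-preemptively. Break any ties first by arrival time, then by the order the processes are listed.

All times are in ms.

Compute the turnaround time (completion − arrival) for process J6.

18

Schedule: | J4 0-8 | J5 8-10 | J1 10-16 | J6 16-22 | J2 22-23 | J3 23-28 |
Completion: J1=16  J2=23  J3=28  J4=8  J5=10  J6=22
Turnaround(J6) = completion − arrival = 22 − 4 = 18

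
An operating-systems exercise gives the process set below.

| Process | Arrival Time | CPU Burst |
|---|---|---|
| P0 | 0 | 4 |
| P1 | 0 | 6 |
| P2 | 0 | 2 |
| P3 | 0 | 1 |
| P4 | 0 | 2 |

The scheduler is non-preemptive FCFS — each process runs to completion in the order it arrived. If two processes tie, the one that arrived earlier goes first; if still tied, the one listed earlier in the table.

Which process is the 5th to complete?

Schedule: | P0 0-4 | P1 4-10 | P2 10-12 | P3 12-13 | P4 13-15 |
Completion: P0=4  P1=10  P2=12  P3=13  P4=15
Turnaround (C−A): P0=4  P1=10  P2=12  P3=13  P4=15
Finish order: P0 → P1 → P2 → P3 → P4

P4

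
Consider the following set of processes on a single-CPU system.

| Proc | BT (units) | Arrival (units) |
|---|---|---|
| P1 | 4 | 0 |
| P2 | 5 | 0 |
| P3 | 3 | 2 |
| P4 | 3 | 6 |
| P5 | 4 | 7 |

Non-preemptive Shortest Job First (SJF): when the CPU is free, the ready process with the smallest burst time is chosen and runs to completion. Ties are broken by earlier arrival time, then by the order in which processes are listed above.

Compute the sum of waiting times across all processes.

20

Schedule: | P1 0-4 | P3 4-7 | P4 7-10 | P5 10-14 | P2 14-19 |
Completion: P1=4  P2=19  P3=7  P4=10  P5=14
Waiting = turnaround − burst: P1=0, P2=14, P3=2, P4=1, P5=3
Total waiting = 0 + 14 + 2 + 1 + 3 = 20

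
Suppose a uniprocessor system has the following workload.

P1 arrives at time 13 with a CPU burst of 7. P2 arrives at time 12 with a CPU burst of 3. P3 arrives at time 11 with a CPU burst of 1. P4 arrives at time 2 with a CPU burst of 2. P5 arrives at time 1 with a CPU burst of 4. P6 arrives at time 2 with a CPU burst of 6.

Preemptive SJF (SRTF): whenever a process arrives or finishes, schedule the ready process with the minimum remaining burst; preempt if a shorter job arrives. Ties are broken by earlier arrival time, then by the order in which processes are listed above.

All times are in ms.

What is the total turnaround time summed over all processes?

Gantt: | idle 0-1 | P5 1-2 | P4 2-4 | P5 4-7 | P6 7-11 | P3 11-12 | P6 12-14 | P2 14-17 | P1 17-24 |
Completion: P1=24  P2=17  P3=12  P4=4  P5=7  P6=14
Turnaround = completion − arrival: P1=11, P2=5, P3=1, P4=2, P5=6, P6=12
Total turnaround = 11 + 5 + 1 + 2 + 6 + 12 = 37

37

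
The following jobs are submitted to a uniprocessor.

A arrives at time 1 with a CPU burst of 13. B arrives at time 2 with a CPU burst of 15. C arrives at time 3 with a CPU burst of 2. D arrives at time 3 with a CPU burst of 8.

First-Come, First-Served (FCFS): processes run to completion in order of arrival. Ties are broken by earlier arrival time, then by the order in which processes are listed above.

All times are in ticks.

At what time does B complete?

29

Schedule: | idle 0-1 | A 1-14 | B 14-29 | C 29-31 | D 31-39 |
Completion: A=14  B=29  C=31  D=39
Turnaround (C−A): A=13  B=27  C=28  D=36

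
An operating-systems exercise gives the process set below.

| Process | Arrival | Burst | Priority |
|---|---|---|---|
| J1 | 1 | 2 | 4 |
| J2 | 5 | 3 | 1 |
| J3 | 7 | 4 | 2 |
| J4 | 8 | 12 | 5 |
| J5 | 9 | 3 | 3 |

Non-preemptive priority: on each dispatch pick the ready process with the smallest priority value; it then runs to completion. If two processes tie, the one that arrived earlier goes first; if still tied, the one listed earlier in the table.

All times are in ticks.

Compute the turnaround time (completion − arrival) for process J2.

3

Schedule: | idle 0-1 | J1 1-3 | idle 3-5 | J2 5-8 | J3 8-12 | J5 12-15 | J4 15-27 |
Completion: J1=3  J2=8  J3=12  J4=27  J5=15
Turnaround(J2) = completion − arrival = 8 − 5 = 3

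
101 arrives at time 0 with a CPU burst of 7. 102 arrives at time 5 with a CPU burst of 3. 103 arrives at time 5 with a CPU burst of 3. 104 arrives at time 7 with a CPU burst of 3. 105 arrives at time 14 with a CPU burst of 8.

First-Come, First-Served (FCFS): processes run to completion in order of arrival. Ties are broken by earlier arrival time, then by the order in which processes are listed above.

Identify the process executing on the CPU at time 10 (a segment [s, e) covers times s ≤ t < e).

103

Timeline: | 101 0-7 | 102 7-10 | 103 10-13 | 104 13-16 | 105 16-24 |
Completion: 101=7  102=10  103=13  104=16  105=24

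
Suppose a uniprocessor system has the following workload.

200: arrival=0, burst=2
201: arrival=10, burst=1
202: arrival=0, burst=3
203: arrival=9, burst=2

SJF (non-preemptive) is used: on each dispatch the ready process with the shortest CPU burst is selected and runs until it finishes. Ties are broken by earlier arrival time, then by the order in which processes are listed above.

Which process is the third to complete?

203

Schedule: | 200 0-2 | 202 2-5 | idle 5-9 | 203 9-11 | 201 11-12 |
Completion: 200=2  201=12  202=5  203=11
Finish order: 200 → 202 → 203 → 201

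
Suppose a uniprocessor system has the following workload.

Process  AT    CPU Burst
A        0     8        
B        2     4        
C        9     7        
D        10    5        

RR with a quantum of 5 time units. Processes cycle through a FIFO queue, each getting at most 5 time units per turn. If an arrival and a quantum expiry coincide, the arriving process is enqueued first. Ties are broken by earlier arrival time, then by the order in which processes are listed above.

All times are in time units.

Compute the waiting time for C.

Gantt: | A 0-5 | B 5-9 | A 9-12 | C 12-17 | D 17-22 | C 22-24 |
Completion: A=12  B=9  C=24  D=22
Waiting(C) = turnaround − burst = 15 − 7 = 8

8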